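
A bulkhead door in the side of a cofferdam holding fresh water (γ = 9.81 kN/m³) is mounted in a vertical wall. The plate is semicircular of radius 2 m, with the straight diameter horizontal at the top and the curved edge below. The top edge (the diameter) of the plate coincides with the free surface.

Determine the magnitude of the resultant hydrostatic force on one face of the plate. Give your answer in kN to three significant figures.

γ = 9.81 kN/m³.
The centroid of a semicircle lies 4r/(3π) = 0.848826 m from the diameter, here below the top edge, so the centroid depth is h_c = 0.848826 m.
A = πr²/2 = π × 2²/2 = 6.28319 m².
Resultant F = γ·h_c·A = 9.81 × 0.848826 × 6.28319 = 52.32 kN.

F ≈ 52.3 kN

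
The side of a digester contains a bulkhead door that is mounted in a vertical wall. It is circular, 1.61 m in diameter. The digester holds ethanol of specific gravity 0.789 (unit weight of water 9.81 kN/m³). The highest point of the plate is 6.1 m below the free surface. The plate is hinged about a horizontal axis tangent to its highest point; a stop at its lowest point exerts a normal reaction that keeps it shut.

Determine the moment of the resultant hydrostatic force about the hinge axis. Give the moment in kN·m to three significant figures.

γ = 0.789 × 9.81 = 7.74009 kN/m³.
The centroid is at the centre, 0.805 m below the top of the plate, so the centroid depth is h_c = 6.1 + 0.805 = 6.905 m.
A = π(0.805)² = 2.03583 m².
Resultant F = γ·h_c·A = 7.74009 × 6.905 × 2.03583 = 108.806 kN.
I_c = πr⁴/4 = π × 0.805⁴/4 = 0.329817 m⁴.
Centre of pressure: y_p = y_c + I_c/(y_c·A) = 6.905 + 0.329817/(6.905 × 2.03583) = 6.905 + 0.0234622 = 6.92846 m along the plane.
The resultant acts 0.805 + 0.0234622 = 0.828462 m (along the plate) below the hinge at the top edge, so the moment about the hinge is M = F × 0.828462 = 108.806 × 0.828462 = 90.1416 kN·m.

M ≈ 90.1 kN·m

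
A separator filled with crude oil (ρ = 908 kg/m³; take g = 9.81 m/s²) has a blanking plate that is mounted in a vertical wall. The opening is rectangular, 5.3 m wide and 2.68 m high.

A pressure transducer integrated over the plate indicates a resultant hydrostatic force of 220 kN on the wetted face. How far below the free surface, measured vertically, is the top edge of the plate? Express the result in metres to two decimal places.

d_top ≈ 0.40 m

γ = ρg = 908 × 9.81 / 1000 = 8.90748 kN/m³.
A = 5.3 × 2.68 = 14.204 m².
From F = γ·h_c·A, the centroid depth is h_c = 220/(8.90748 × 14.204) = 1.73883 m.
The centroid lies 2.68/2 = 1.34 m below the top edge, so the top edge sits at h_top = 1.73883 − 1.34 = 0.39883 m below the surface.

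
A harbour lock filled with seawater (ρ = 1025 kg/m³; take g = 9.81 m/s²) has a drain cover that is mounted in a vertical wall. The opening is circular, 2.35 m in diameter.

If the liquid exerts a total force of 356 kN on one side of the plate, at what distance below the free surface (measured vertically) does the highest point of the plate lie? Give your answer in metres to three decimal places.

γ = ρg = 1025 × 9.81 / 1000 = 10.05525 kN/m³.
A = π(1.175)² = 4.33736 m².
From F = γ·h_c·A, the centroid depth is h_c = 356/(10.05525 × 4.33736) = 8.16266 m.
The centroid is at the centre, 1.175 m below the top of the plate, so the highest point sits at h_top = 8.16266 − 1.175 = 6.98766 m below the surface.

d_top ≈ 6.988 m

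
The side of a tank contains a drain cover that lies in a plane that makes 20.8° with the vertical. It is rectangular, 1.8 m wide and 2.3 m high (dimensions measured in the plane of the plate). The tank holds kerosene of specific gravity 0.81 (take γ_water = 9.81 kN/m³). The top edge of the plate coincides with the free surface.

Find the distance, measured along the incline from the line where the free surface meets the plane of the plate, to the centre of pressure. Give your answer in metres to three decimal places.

γ = 0.81 × 9.81 = 7.9461 kN/m³.
The plate makes 20.8° with the vertical, i.e. θ = 90° − 20.8° = 69.2° to the horizontal. Measuring y along the incline from the free-surface line, vertical depth h = y·sinθ with sinθ = 0.934826.
The centroid lies 2.3/2 = 1.15 m below the top edge, so y_c = 1.15 m and h_c = 1.15 × 0.934826 = 1.07505 m.
A = 1.8 × 2.3 = 4.14 m².
Resultant F = γ·h_c·A = 7.9461 × 1.07505 × 4.14 = 35.3658 kN.
I_c = b·h³/12 = 1.8 × 2.3³/12 = 1.82505 m⁴.
Centre of pressure: y_p = y_c + I_c/(y_c·A) = 1.15 + 1.82505/(1.15 × 4.14) = 1.15 + 0.383333 = 1.53333 m along the plane.

y_p = 1.533 m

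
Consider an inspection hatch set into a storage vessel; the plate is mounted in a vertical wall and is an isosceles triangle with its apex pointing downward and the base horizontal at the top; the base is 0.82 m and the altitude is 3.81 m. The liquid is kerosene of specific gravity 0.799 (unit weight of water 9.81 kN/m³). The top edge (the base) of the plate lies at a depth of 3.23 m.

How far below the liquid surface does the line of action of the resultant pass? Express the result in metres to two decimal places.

h_p = 4.68 m

γ = 0.799 × 9.81 = 7.83819 kN/m³.
With the apex down, the centroid sits h/3 = 3.81/3 = 1.27 m below the base (the top edge), so the centroid depth is h_c = 3.23 + 1.27 = 4.5 m.
A = ½ × 0.82 × 3.81 = 1.5621 m².
Resultant F = γ·h_c·A = 7.83819 × 4.5 × 1.5621 = 55.0982 kN.
I_c = b·h³/36 = 0.82 × 3.81³/36 = 1.25976 m⁴.
Centre of pressure: y_p = y_c + I_c/(y_c·A) = 4.5 + 1.25976/(4.5 × 1.5621) = 4.5 + 0.179212 = 4.67921 m along the plane.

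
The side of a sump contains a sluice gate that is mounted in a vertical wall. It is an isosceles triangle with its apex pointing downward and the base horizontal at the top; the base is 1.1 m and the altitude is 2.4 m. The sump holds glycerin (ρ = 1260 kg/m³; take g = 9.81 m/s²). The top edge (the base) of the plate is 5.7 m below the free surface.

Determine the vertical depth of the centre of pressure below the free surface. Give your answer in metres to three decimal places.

h_p = 6.549 m

γ = ρg = 1260 × 9.81 / 1000 = 12.3606 kN/m³.
With the apex down, the centroid sits h/3 = 2.4/3 = 0.8 m below the base (the top edge), so the centroid depth is h_c = 5.7 + 0.8 = 6.5 m.
A = ½ × 1.1 × 2.4 = 1.32 m².
Resultant F = γ·h_c·A = 12.3606 × 6.5 × 1.32 = 106.054 kN.
I_c = b·h³/36 = 1.1 × 2.4³/36 = 0.4224 m⁴.
Centre of pressure: y_p = y_c + I_c/(y_c·A) = 6.5 + 0.4224/(6.5 × 1.32) = 6.5 + 0.0492308 = 6.54923 m along the plane.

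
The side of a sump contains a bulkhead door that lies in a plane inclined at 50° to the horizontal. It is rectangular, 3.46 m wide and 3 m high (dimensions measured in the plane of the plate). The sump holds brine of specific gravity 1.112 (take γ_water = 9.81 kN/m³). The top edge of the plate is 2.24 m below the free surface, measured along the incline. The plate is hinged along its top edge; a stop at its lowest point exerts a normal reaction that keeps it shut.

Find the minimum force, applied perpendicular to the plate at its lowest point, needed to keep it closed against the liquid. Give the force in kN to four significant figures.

γ = 1.112 × 9.81 = 10.90872 kN/m³.
Let θ = 50° be the plate's angle to the horizontal; measure y along the incline from where the plane meets the free surface. Vertical depth h = y·sinθ with sinθ = 0.766044.
The centroid lies 3/2 = 1.5 m below the top edge, so y_c = 2.24 + 1.5 = 3.74 m and h_c = 3.74 × 0.766044 = 2.865 m.
A = 3.46 × 3 = 10.38 m².
Resultant F = γ·h_c·A = 10.90872 × 2.865 × 10.38 = 324.411 kN.
I_c = b·h³/12 = 3.46 × 3³/12 = 7.785 m⁴.
Centre of pressure: y_p = y_c + I_c/(y_c·A) = 3.74 + 7.785/(3.74 × 10.38) = 3.74 + 0.200535 = 3.94054 m along the plane.
The resultant acts 1.5 + 0.200535 = 1.70053 m (along the plate) below the hinge at the top edge, so the moment about the hinge is M = F × 1.70053 = 324.411 × 1.70053 = 551.671 kN·m.
A normal force at the bottom, 3 m from the hinge, must supply this moment: P = 551.671/3 = 183.89 kN.

P ≈ 183.9 kN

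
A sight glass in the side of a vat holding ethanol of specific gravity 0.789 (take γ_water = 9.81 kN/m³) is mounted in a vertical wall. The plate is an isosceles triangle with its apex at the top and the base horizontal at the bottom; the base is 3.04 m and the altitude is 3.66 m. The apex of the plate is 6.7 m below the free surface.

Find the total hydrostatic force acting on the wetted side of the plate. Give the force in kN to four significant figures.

γ = 0.789 × 9.81 = 7.74009 kN/m³.
With the apex up, the centroid sits 2h/3 = 2 × 3.66/3 = 2.44 m below the apex, so the centroid depth is h_c = 6.7 + 2.44 = 9.14 m.
A = ½ × 3.04 × 3.66 = 5.5632 m².
Resultant F = γ·h_c·A = 7.74009 × 9.14 × 5.5632 = 393.565 kN.

F ≈ 393.6 kN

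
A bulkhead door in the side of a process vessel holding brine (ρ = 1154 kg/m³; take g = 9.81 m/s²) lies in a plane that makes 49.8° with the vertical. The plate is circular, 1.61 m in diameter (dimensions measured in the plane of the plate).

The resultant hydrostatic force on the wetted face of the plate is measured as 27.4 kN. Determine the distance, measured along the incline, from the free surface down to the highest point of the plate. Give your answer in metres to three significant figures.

γ = ρg = 1154 × 9.81 / 1000 = 11.32074 kN/m³.
A = π(0.805)² = 2.03583 m².
From F = γ·h_c·A, the centroid depth is h_c = 27.4/(11.32074 × 2.03583) = 1.18887 m.
The plate makes 49.8° with the vertical, i.e. θ = 90° − 49.8° = 40.2° to the horizontal. Measuring y along the incline from the free-surface line, vertical depth h = y·sinθ with sinθ = 0.645458.
Along the incline, y_c = h_c/sinθ = 1.18887/0.645458 = 1.8419 m.
The centroid is at the centre, 0.805 m below the top of the plate, so the highest point sits at y_top = 1.8419 − 0.805 = 1.0369 m along the incline.

y_top ≈ 1.04 m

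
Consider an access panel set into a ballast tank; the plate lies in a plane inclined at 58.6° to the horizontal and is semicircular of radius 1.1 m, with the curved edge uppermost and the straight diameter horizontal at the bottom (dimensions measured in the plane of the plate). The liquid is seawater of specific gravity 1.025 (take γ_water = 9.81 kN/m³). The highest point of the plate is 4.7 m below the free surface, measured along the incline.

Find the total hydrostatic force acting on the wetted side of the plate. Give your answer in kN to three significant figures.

γ = 1.025 × 9.81 = 10.05525 kN/m³.
Let θ = 58.6° be the plate's angle to the horizontal; measure y along the incline from where the plane meets the free surface. Vertical depth h = y·sinθ with sinθ = 0.853551.
The centroid lies 4r/(3π) = 0.466854 m above the diameter, so r − 4r/(3π) = 1.1 − 0.466854 = 0.633146 m below the topmost point, so y_c = 4.7 + 0.633146 = 5.33315 m and h_c = 5.33315 × 0.853551 = 4.55212 m.
A = πr²/2 = π × 1.1²/2 = 1.90066 m².
Resultant F = γ·h_c·A = 10.05525 × 4.55212 × 1.90066 = 86.9983 kN.

F ≈ 87.0 kN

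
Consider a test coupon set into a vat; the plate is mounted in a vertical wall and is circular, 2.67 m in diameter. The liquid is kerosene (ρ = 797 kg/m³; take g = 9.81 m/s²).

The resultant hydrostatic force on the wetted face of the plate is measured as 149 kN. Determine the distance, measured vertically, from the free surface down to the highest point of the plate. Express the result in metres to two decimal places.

γ = ρg = 797 × 9.81 / 1000 = 7.81857 kN/m³.
A = π(1.335)² = 5.59902 m².
From F = γ·h_c·A, the centroid depth is h_c = 149/(7.81857 × 5.59902) = 3.40367 m.
The centroid is at the centre, 1.335 m below the top of the plate, so the highest point sits at h_top = 3.40367 − 1.335 = 2.06867 m below the surface.

d_top ≈ 2.07 m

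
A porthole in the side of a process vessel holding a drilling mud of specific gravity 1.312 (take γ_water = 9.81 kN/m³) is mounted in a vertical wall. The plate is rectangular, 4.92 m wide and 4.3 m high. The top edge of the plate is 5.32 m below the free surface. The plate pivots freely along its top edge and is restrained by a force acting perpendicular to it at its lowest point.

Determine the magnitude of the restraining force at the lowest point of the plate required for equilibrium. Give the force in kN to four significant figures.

γ = 1.312 × 9.81 = 12.87072 kN/m³.
The centroid lies 4.3/2 = 2.15 m below the top edge, so the centroid depth is h_c = 5.32 + 2.15 = 7.47 m.
A = 4.92 × 4.3 = 21.156 m².
Resultant F = γ·h_c·A = 12.87072 × 7.47 × 21.156 = 2034.03 kN.
I_c = b·h³/12 = 4.92 × 4.3³/12 = 32.5979 m⁴.
Centre of pressure: y_p = y_c + I_c/(y_c·A) = 7.47 + 32.5979/(7.47 × 21.156) = 7.47 + 0.20627 = 7.67627 m along the plane.
The resultant acts 2.15 + 0.20627 = 2.35627 m (along the plate) below the hinge at the top edge, so the moment about the hinge is M = F × 2.35627 = 2034.03 × 2.35627 = 4792.72 kN·m.
A normal force at the bottom, 4.3 m from the hinge, must supply this moment: P = 4792.72/4.3 = 1114.59 kN.

P ≈ 1115 kN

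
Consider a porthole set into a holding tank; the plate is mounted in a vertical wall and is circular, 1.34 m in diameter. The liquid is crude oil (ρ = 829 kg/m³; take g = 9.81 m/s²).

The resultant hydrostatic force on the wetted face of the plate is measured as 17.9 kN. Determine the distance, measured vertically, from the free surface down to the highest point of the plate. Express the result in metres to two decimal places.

γ = ρg = 829 × 9.81 / 1000 = 8.13249 kN/m³.
A = π(0.67)² = 1.41026 m².
From F = γ·h_c·A, the centroid depth is h_c = 17.9/(8.13249 × 1.41026) = 1.56074 m.
The centroid is at the centre, 0.67 m below the top of the plate, so the highest point sits at h_top = 1.56074 − 0.67 = 0.89074 m below the surface.

d_top ≈ 0.89 m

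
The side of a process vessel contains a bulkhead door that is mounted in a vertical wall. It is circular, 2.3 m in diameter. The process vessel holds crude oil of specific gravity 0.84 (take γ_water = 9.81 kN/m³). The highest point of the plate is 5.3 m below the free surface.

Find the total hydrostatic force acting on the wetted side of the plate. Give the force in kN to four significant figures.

γ = 0.84 × 9.81 = 8.2404 kN/m³.
The centroid is at the centre, 1.15 m below the top of the plate, so the centroid depth is h_c = 5.3 + 1.15 = 6.45 m.
A = π(1.15)² = 4.15476 m².
Resultant F = γ·h_c·A = 8.2404 × 6.45 × 4.15476 = 220.828 kN.

F ≈ 220.8 kN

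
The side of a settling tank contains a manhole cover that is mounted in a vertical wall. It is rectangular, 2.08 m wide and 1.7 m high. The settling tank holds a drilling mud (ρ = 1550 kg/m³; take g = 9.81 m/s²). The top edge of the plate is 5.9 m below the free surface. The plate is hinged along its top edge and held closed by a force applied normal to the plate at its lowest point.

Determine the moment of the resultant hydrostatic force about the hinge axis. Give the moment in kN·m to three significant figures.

γ = ρg = 1550 × 9.81 / 1000 = 15.2055 kN/m³.
The centroid lies 1.7/2 = 0.85 m below the top edge, so the centroid depth is h_c = 5.9 + 0.85 = 6.75 m.
A = 2.08 × 1.7 = 3.536 m².
Resultant F = γ·h_c·A = 15.2055 × 6.75 × 3.536 = 362.925 kN.
I_c = b·h³/12 = 2.08 × 1.7³/12 = 0.851587 m⁴.
Centre of pressure: y_p = y_c + I_c/(y_c·A) = 6.75 + 0.851587/(6.75 × 3.536) = 6.75 + 0.035679 = 6.78568 m along the plane.
The resultant acts 0.85 + 0.035679 = 0.885679 m (along the plate) below the hinge at the top edge, so the moment about the hinge is M = F × 0.885679 = 362.925 × 0.885679 = 321.435 kN·m.

M ≈ 321 kN·m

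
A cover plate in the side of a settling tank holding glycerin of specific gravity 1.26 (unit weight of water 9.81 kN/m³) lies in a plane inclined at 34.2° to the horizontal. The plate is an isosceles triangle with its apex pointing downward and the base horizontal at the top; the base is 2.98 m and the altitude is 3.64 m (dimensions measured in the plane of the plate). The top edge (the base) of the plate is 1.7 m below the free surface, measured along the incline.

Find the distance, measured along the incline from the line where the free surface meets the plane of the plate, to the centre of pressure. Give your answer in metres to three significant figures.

y_p = 3.17 m

γ = 1.26 × 9.81 = 12.3606 kN/m³.
Let θ = 34.2° be the plate's angle to the horizontal; measure y along the incline from where the plane meets the free surface. Vertical depth h = y·sinθ with sinθ = 0.562083.
With the apex down, the centroid sits h/3 = 3.64/3 = 1.21333 m below the base (the top edge), so y_c = 1.7 + 1.21333 = 2.91333 m and h_c = 2.91333 × 0.562083 = 1.63753 m.
A = ½ × 2.98 × 3.64 = 5.4236 m².
Resultant F = γ·h_c·A = 12.3606 × 1.63753 × 5.4236 = 109.778 kN.
I_c = b·h³/36 = 2.98 × 3.64³/36 = 3.99225 m⁴.
Centre of pressure: y_p = y_c + I_c/(y_c·A) = 2.91333 + 3.99225/(2.91333 × 5.4236) = 2.91333 + 0.252662 = 3.16599 m along the plane.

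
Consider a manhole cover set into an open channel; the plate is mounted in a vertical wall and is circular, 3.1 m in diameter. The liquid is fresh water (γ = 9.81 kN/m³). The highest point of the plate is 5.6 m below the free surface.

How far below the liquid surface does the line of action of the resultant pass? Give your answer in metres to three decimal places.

h_p = 7.234 m

γ = 9.81 kN/m³.
The centroid is at the centre, 1.55 m below the top of the plate, so the centroid depth is h_c = 5.6 + 1.55 = 7.15 m.
A = π(1.55)² = 7.54768 m².
Resultant F = γ·h_c·A = 9.81 × 7.15 × 7.54768 = 529.406 kN.
I_c = πr⁴/4 = π × 1.55⁴/4 = 4.53332 m⁴.
Centre of pressure: y_p = y_c + I_c/(y_c·A) = 7.15 + 4.53332/(7.15 × 7.54768) = 7.15 + 0.0840034 = 7.234 m along the plane.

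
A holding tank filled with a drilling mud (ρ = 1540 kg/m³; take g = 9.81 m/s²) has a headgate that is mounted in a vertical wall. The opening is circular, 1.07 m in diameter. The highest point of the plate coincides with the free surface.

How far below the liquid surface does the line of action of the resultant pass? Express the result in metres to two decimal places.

h_p = 0.67 m

γ = ρg = 1540 × 9.81 / 1000 = 15.1074 kN/m³.
The centroid is at the centre, 0.535 m below the top of the plate, so the centroid depth is h_c = 0.535 m.
A = π(0.535)² = 0.899202 m².
Resultant F = γ·h_c·A = 15.1074 × 0.535 × 0.899202 = 7.26776 kN.
I_c = πr⁴/4 = π × 0.535⁴/4 = 0.0643435 m⁴.
Centre of pressure: y_p = y_c + I_c/(y_c·A) = 0.535 + 0.0643435/(0.535 × 0.899202) = 0.535 + 0.13375 = 0.66875 m along the plane.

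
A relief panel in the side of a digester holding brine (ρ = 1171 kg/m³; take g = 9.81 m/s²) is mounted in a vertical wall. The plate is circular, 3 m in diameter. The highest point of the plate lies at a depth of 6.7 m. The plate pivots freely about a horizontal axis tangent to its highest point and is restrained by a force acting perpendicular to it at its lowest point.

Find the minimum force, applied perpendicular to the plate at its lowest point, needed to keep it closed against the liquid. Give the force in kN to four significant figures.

γ = ρg = 1171 × 9.81 / 1000 = 11.48751 kN/m³.
The centroid is at the centre, 1.5 m below the top of the plate, so the centroid depth is h_c = 6.7 + 1.5 = 8.2 m.
A = π(1.5)² = 7.06858 m².
Resultant F = γ·h_c·A = 11.48751 × 8.2 × 7.06858 = 665.843 kN.
I_c = πr⁴/4 = π × 1.5⁴/4 = 3.97608 m⁴.
Centre of pressure: y_p = y_c + I_c/(y_c·A) = 8.2 + 3.97608/(8.2 × 7.06858) = 8.2 + 0.0685976 = 8.2686 m along the plane.
The resultant acts 1.5 + 0.0685976 = 1.5686 m (along the plate) below the hinge at the top edge, so the moment about the hinge is M = F × 1.5686 = 665.843 × 1.5686 = 1044.44 kN·m.
A normal force at the bottom, 3 m from the hinge, must supply this moment: P = 1044.44/3 = 348.147 kN.

P ≈ 348.1 kN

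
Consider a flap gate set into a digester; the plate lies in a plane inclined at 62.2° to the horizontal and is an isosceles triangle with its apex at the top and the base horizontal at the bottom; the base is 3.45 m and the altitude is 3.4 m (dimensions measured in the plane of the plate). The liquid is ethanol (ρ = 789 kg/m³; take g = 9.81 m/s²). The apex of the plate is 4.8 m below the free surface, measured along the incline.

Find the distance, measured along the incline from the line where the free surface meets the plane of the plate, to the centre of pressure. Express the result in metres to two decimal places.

y_p = 7.16 m

γ = ρg = 789 × 9.81 / 1000 = 7.74009 kN/m³.
Let θ = 62.2° be the plate's angle to the horizontal; measure y along the incline from where the plane meets the free surface. Vertical depth h = y·sinθ with sinθ = 0.884581.
With the apex up, the centroid sits 2h/3 = 2 × 3.4/3 = 2.26667 m below the apex, so y_c = 4.8 + 2.26667 = 7.06667 m and h_c = 7.06667 × 0.884581 = 6.25104 m.
A = ½ × 3.45 × 3.4 = 5.865 m².
Resultant F = γ·h_c·A = 7.74009 × 6.25104 × 5.865 = 283.77 kN.
I_c = b·h³/36 = 3.45 × 3.4³/36 = 3.76663 m⁴.
Centre of pressure: y_p = y_c + I_c/(y_c·A) = 7.06667 + 3.76663/(7.06667 × 5.865) = 7.06667 + 0.0908804 = 7.15755 m along the plane.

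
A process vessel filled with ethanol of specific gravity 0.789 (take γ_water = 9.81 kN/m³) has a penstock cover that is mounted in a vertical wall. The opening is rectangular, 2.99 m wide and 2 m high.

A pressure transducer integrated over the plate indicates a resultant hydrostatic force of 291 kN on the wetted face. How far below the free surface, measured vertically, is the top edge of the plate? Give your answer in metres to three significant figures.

γ = 0.789 × 9.81 = 7.74009 kN/m³.
A = 2.99 × 2 = 5.98 m².
From F = γ·h_c·A, the centroid depth is h_c = 291/(7.74009 × 5.98) = 6.28703 m.
The centroid lies 2/2 = 1 m below the top edge, so the top edge sits at h_top = 6.28703 − 1 = 5.28703 m below the surface.

d_top ≈ 5.29 m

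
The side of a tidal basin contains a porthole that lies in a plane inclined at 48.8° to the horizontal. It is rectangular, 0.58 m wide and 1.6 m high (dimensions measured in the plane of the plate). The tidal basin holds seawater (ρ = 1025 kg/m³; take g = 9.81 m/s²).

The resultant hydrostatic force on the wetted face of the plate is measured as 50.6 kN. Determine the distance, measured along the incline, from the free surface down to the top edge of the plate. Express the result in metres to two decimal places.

γ = ρg = 1025 × 9.81 / 1000 = 10.05525 kN/m³.
A = 0.58 × 1.6 = 0.928 m².
From F = γ·h_c·A, the centroid depth is h_c = 50.6/(10.05525 × 0.928) = 5.42263 m.
Let θ = 48.8° be the plate's angle to the horizontal; measure y along the incline from where the plane meets the free surface. Vertical depth h = y·sinθ with sinθ = 0.752415.
Along the incline, y_c = h_c/sinθ = 5.42263/0.752415 = 7.20697 m.
The centroid lies 1.6/2 = 0.8 m below the top edge, so the top edge sits at y_top = 7.20697 − 0.8 = 6.40697 m along the incline.

y_top ≈ 6.41 m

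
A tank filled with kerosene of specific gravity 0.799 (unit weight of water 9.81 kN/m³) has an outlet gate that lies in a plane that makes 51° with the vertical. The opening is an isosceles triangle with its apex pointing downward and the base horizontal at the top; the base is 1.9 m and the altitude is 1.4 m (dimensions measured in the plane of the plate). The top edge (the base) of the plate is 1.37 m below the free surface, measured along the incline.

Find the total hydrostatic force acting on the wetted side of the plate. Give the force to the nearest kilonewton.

γ = 0.799 × 9.81 = 7.83819 kN/m³.
The plate makes 51° with the vertical, i.e. θ = 90° − 51° = 39° to the horizontal. Measuring y along the incline from the free-surface line, vertical depth h = y·sinθ with sinθ = 0.629320.
With the apex down, the centroid sits h/3 = 1.4/3 = 0.466667 m below the base (the top edge), so y_c = 1.37 + 0.466667 = 1.83667 m and h_c = 1.83667 × 0.629320 = 1.15585 m.
A = ½ × 1.9 × 1.4 = 1.33 m².
Resultant F = γ·h_c·A = 7.83819 × 1.15585 × 1.33 = 12.0495 kN.

F ≈ 12 kN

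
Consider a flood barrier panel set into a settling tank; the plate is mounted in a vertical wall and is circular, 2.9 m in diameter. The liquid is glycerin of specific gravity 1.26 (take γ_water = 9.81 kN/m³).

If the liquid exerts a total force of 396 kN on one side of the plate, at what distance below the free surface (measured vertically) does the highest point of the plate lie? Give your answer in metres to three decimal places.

d_top ≈ 3.400 m

γ = 1.26 × 9.81 = 12.3606 kN/m³.
A = π(1.45)² = 6.6052 m².
From F = γ·h_c·A, the centroid depth is h_c = 396/(12.3606 × 6.6052) = 4.85031 m.
The centroid is at the centre, 1.45 m below the top of the plate, so the highest point sits at h_top = 4.85031 − 1.45 = 3.40031 m below the surface.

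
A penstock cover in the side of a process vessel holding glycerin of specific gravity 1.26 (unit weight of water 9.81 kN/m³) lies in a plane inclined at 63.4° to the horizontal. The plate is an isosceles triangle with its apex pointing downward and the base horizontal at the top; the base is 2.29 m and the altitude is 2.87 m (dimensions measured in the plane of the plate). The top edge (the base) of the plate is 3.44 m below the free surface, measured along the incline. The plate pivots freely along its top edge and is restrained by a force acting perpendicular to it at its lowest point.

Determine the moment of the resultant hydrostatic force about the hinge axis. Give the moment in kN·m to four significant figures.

M ≈ 169.4 kN·m

γ = 1.26 × 9.81 = 12.3606 kN/m³.
Let θ = 63.4° be the plate's angle to the horizontal; measure y along the incline from where the plane meets the free surface. Vertical depth h = y·sinθ with sinθ = 0.894154.
With the apex down, the centroid sits h/3 = 2.87/3 = 0.956667 m below the base (the top edge), so y_c = 3.44 + 0.956667 = 4.39667 m and h_c = 4.39667 × 0.894154 = 3.9313 m.
A = ½ × 2.29 × 2.87 = 3.28615 m².
Resultant F = γ·h_c·A = 12.3606 × 3.9313 × 3.28615 = 159.685 kN.
I_c = b·h³/36 = 2.29 × 2.87³/36 = 1.50376 m⁴.
Centre of pressure: y_p = y_c + I_c/(y_c·A) = 4.39667 + 1.50376/(4.39667 × 3.28615) = 4.39667 + 0.10408 = 4.50075 m along the plane.
The resultant acts 0.956667 + 0.10408 = 1.06075 m (along the plate) below the hinge at the top edge, so the moment about the hinge is M = F × 1.06075 = 159.685 × 1.06075 = 169.386 kN·m.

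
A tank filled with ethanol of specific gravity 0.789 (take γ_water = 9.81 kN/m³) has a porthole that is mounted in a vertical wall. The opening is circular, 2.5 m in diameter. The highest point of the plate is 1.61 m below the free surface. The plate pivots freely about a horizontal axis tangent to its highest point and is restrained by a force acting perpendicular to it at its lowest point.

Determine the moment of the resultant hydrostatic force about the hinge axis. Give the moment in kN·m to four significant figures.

γ = 0.789 × 9.81 = 7.74009 kN/m³.
The centroid is at the centre, 1.25 m below the top of the plate, so the centroid depth is h_c = 1.61 + 1.25 = 2.86 m.
A = π(1.25)² = 4.90874 m².
Resultant F = γ·h_c·A = 7.74009 × 2.86 × 4.90874 = 108.663 kN.
I_c = πr⁴/4 = π × 1.25⁴/4 = 1.91748 m⁴.
Centre of pressure: y_p = y_c + I_c/(y_c·A) = 2.86 + 1.91748/(2.86 × 4.90874) = 2.86 + 0.136582 = 2.99658 m along the plane.
The resultant acts 1.25 + 0.136582 = 1.38658 m (along the plate) below the hinge at the top edge, so the moment about the hinge is M = F × 1.38658 = 108.663 × 1.38658 = 150.67 kN·m.

M ≈ 150.7 kN·m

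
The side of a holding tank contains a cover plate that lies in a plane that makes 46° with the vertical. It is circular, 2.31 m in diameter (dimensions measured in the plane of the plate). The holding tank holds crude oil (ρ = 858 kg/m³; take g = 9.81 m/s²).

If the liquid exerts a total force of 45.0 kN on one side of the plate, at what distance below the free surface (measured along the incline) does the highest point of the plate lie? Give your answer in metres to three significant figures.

y_top ≈ 0.681 m

γ = ρg = 858 × 9.81 / 1000 = 8.41698 kN/m³.
A = π(1.155)² = 4.19096 m².
From F = γ·h_c·A, the centroid depth is h_c = 45.0/(8.41698 × 4.19096) = 1.27568 m.
The plate makes 46° with the vertical, i.e. θ = 90° − 46° = 44° to the horizontal. Measuring y along the incline from the free-surface line, vertical depth h = y·sinθ with sinθ = 0.694658.
Along the incline, y_c = h_c/sinθ = 1.27568/0.694658 = 1.83641 m.
The centroid is at the centre, 1.155 m below the top of the plate, so the highest point sits at y_top = 1.83641 − 1.155 = 0.68141 m along the incline.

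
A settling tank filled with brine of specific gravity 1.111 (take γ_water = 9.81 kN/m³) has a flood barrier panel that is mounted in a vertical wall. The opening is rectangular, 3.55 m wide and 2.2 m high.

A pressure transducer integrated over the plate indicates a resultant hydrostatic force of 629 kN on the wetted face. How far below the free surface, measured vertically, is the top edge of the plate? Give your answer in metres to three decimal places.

γ = 1.111 × 9.81 = 10.89891 kN/m³.
A = 3.55 × 2.2 = 7.81 m².
From F = γ·h_c·A, the centroid depth is h_c = 629/(10.89891 × 7.81) = 7.38953 m.
The centroid lies 2.2/2 = 1.1 m below the top edge, so the top edge sits at h_top = 7.38953 − 1.1 = 6.28953 m below the surface.

d_top ≈ 6.290 m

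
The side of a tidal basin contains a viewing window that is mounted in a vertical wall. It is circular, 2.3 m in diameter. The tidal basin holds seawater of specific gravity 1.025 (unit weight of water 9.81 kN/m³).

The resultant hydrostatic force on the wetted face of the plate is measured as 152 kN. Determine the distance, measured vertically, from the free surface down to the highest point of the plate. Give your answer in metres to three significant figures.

γ = 1.025 × 9.81 = 10.05525 kN/m³.
A = π(1.15)² = 4.15476 m².
From F = γ·h_c·A, the centroid depth is h_c = 152/(10.05525 × 4.15476) = 3.63835 m.
The centroid is at the centre, 1.15 m below the top of the plate, so the highest point sits at h_top = 3.63835 − 1.15 = 2.48835 m below the surface.

d_top ≈ 2.49 m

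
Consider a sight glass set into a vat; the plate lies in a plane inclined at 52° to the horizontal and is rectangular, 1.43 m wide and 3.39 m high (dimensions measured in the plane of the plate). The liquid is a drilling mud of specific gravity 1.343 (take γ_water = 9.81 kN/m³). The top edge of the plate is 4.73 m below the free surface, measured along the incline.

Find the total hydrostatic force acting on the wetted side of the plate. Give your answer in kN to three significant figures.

γ = 1.343 × 9.81 = 13.17483 kN/m³.
Let θ = 52° be the plate's angle to the horizontal; measure y along the incline from where the plane meets the free surface. Vertical depth h = y·sinθ with sinθ = 0.788011.
The centroid lies 3.39/2 = 1.695 m below the top edge, so y_c = 4.73 + 1.695 = 6.425 m and h_c = 6.425 × 0.788011 = 5.06297 m.
A = 1.43 × 3.39 = 4.8477 m².
Resultant F = γ·h_c·A = 13.17483 × 5.06297 × 4.8477 = 323.36 kN.

F ≈ 323 kN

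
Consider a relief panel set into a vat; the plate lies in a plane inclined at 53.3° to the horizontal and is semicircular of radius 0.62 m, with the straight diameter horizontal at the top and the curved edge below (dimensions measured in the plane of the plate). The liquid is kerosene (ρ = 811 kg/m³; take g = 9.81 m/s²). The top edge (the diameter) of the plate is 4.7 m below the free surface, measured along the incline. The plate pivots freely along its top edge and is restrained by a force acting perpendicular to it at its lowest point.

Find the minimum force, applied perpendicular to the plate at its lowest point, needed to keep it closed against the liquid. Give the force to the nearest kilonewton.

P ≈ 8 kN

γ = ρg = 811 × 9.81 / 1000 = 7.95591 kN/m³.
Let θ = 53.3° be the plate's angle to the horizontal; measure y along the incline from where the plane meets the free surface. Vertical depth h = y·sinθ with sinθ = 0.801776.
The centroid of a semicircle lies 4r/(3π) = 0.263136 m from the diameter, here below the top edge, so y_c = 4.7 + 0.263136 = 4.96314 m and h_c = 4.96314 × 0.801776 = 3.97933 m.
A = πr²/2 = π × 0.62²/2 = 0.603814 m².
Resultant F = γ·h_c·A = 7.95591 × 3.97933 × 0.603814 = 19.1163 kN.
I_c = (π/8 − 8/(9π))·r⁴ = 0.109757 × 0.62⁴ = 0.0162181 m⁴.
Centre of pressure: y_p = y_c + I_c/(y_c·A) = 4.96314 + 0.0162181/(4.96314 × 0.603814) = 4.96314 + 0.00541178 = 4.96855 m along the plane.
The resultant acts 0.263136 + 0.00541178 = 0.268548 m (along the plate) below the hinge at the top edge, so the moment about the hinge is M = F × 0.268548 = 19.1163 × 0.268548 = 5.13364 kN·m.
A normal force at the bottom, 0.62 m from the hinge, must supply this moment: P = 5.13364/0.62 = 8.28006 kN.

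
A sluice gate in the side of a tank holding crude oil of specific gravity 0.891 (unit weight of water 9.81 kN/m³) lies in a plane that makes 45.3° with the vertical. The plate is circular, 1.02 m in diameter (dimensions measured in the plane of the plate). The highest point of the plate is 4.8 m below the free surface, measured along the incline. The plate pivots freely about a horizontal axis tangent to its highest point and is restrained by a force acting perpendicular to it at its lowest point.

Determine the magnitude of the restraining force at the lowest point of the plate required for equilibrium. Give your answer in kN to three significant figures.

P ≈ 13.7 kN

γ = 0.891 × 9.81 = 8.74071 kN/m³.
The plate makes 45.3° with the vertical, i.e. θ = 90° − 45.3° = 44.7° to the horizontal. Measuring y along the incline from the free-surface line, vertical depth h = y·sinθ with sinθ = 0.703395.
The centroid is at the centre, 0.51 m below the top of the plate, so y_c = 4.8 + 0.51 = 5.31 m and h_c = 5.31 × 0.703395 = 3.73503 m.
A = π(0.51)² = 0.817128 m².
Resultant F = γ·h_c·A = 8.74071 × 3.73503 × 0.817128 = 26.6766 kN.
I_c = πr⁴/4 = π × 0.51⁴/4 = 0.0531338 m⁴.
Centre of pressure: y_p = y_c + I_c/(y_c·A) = 5.31 + 0.0531338/(5.31 × 0.817128) = 5.31 + 0.0122458 = 5.32225 m along the plane.
The resultant acts 0.51 + 0.0122458 = 0.522246 m (along the plate) below the hinge at the top edge, so the moment about the hinge is M = F × 0.522246 = 26.6766 × 0.522246 = 13.9317 kN·m.
A normal force at the bottom, 1.02 m from the hinge, must supply this moment: P = 13.9317/1.02 = 13.6585 kN.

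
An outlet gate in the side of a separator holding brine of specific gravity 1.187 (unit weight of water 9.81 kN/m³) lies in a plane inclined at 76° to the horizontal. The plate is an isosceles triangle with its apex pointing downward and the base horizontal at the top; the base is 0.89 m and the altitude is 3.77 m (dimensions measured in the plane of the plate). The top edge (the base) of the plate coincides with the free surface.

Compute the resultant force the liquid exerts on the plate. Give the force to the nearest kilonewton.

F ≈ 24 kN

γ = 1.187 × 9.81 = 11.64447 kN/m³.
Let θ = 76° be the plate's angle to the horizontal; measure y along the incline from where the plane meets the free surface. Vertical depth h = y·sinθ with sinθ = 0.970296.
With the apex down, the centroid sits h/3 = 3.77/3 = 1.25667 m below the base (the top edge), so y_c = 1.25667 m and h_c = 1.25667 × 0.970296 = 1.21934 m.
A = ½ × 0.89 × 3.77 = 1.67765 m².
Resultant F = γ·h_c·A = 11.64447 × 1.21934 × 1.67765 = 23.8202 kN.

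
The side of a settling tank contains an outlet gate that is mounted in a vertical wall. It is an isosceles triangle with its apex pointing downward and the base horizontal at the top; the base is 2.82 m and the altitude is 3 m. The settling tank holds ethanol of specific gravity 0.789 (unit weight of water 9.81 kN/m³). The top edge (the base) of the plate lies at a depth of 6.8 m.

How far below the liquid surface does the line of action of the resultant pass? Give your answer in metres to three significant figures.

h_p = 7.86 m

γ = 0.789 × 9.81 = 7.74009 kN/m³.
With the apex down, the centroid sits h/3 = 3/3 = 1 m below the base (the top edge), so the centroid depth is h_c = 6.8 + 1 = 7.8 m.
A = ½ × 2.82 × 3 = 4.23 m².
Resultant F = γ·h_c·A = 7.74009 × 7.8 × 4.23 = 255.377 kN.
I_c = b·h³/36 = 2.82 × 3³/36 = 2.115 m⁴.
Centre of pressure: y_p = y_c + I_c/(y_c·A) = 7.8 + 2.115/(7.8 × 4.23) = 7.8 + 0.0641026 = 7.8641 m along the plane.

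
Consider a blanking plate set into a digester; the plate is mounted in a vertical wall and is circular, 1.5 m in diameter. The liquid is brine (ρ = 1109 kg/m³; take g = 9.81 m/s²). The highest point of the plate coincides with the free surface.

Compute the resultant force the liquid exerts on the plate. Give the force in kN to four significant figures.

γ = ρg = 1109 × 9.81 / 1000 = 10.87929 kN/m³.
The centroid is at the centre, 0.75 m below the top of the plate, so the centroid depth is h_c = 0.75 m.
A = π(0.75)² = 1.76715 m².
Resultant F = γ·h_c·A = 10.87929 × 0.75 × 1.76715 = 14.419 kN.

F ≈ 14.42 kN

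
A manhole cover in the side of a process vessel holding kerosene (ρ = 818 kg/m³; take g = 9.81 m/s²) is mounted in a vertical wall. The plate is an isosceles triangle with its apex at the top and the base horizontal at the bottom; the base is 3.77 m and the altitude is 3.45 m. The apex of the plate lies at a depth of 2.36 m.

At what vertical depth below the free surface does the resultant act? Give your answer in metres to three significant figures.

h_p = 4.80 m

γ = ρg = 818 × 9.81 / 1000 = 8.02458 kN/m³.
With the apex up, the centroid sits 2h/3 = 2 × 3.45/3 = 2.3 m below the apex, so the centroid depth is h_c = 2.36 + 2.3 = 4.66 m.
A = ½ × 3.77 × 3.45 = 6.50325 m².
Resultant F = γ·h_c·A = 8.02458 × 4.66 × 6.50325 = 243.186 kN.
I_c = b·h³/36 = 3.77 × 3.45³/36 = 4.30027 m⁴.
Centre of pressure: y_p = y_c + I_c/(y_c·A) = 4.66 + 4.30027/(4.66 × 6.50325) = 4.66 + 0.141899 = 4.8019 m along the plane.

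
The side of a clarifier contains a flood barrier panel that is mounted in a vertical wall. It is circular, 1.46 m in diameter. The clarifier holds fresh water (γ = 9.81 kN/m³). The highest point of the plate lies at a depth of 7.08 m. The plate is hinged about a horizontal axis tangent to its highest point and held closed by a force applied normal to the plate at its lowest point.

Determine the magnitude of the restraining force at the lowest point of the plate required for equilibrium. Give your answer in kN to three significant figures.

P ≈ 65.6 kN

γ = 9.81 kN/m³.
The centroid is at the centre, 0.73 m below the top of the plate, so the centroid depth is h_c = 7.08 + 0.73 = 7.81 m.
A = π(0.73)² = 1.67415 m².
Resultant F = γ·h_c·A = 9.81 × 7.81 × 1.67415 = 128.267 kN.
I_c = πr⁴/4 = π × 0.73⁴/4 = 0.223039 m⁴.
Centre of pressure: y_p = y_c + I_c/(y_c·A) = 7.81 + 0.223039/(7.81 × 1.67415) = 7.81 + 0.0170583 = 7.82706 m along the plane.
The resultant acts 0.73 + 0.0170583 = 0.747058 m (along the plate) below the hinge at the top edge, so the moment about the hinge is M = F × 0.747058 = 128.267 × 0.747058 = 95.8229 kN·m.
A normal force at the bottom, 1.46 m from the hinge, must supply this moment: P = 95.8229/1.46 = 65.6321 kN.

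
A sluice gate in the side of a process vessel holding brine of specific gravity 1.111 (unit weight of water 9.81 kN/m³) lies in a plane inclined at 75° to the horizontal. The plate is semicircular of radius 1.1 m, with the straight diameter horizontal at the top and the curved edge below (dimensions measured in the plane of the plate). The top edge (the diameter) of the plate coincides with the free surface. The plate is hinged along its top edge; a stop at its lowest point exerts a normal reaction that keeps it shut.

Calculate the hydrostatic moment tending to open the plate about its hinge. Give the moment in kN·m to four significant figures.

γ = 1.111 × 9.81 = 10.89891 kN/m³.
Let θ = 75° be the plate's angle to the horizontal; measure y along the incline from where the plane meets the free surface. Vertical depth h = y·sinθ with sinθ = 0.965926.
The centroid of a semicircle lies 4r/(3π) = 0.466854 m from the diameter, here below the top edge, so y_c = 0.466854 m and h_c = 0.466854 × 0.965926 = 0.450946 m.
A = πr²/2 = π × 1.1²/2 = 1.90066 m².
Resultant F = γ·h_c·A = 10.89891 × 0.450946 × 1.90066 = 9.3414 kN.
I_c = (π/8 − 8/(9π))·r⁴ = 0.109757 × 1.1⁴ = 0.160695 m⁴.
Centre of pressure: y_p = y_c + I_c/(y_c·A) = 0.466854 + 0.160695/(0.466854 × 1.90066) = 0.466854 + 0.181099 = 0.647953 m along the plane.
The resultant acts 0.466854 + 0.181099 = 0.647953 m (along the plate) below the hinge at the top edge, so the moment about the hinge is M = F × 0.647953 = 9.3414 × 0.647953 = 6.05279 kN·m.

M ≈ 6.053 kN·m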